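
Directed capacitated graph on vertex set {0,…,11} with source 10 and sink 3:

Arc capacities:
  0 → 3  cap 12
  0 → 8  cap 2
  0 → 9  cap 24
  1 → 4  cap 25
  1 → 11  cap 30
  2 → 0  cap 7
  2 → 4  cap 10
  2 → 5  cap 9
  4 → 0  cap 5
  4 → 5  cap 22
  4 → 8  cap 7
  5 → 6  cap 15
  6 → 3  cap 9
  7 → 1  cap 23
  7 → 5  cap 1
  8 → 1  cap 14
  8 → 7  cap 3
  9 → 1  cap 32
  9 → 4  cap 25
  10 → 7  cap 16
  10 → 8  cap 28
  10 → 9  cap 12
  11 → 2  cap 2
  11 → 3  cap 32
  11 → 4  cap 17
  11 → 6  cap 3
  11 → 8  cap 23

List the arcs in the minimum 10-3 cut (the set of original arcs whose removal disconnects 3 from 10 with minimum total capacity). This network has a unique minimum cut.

Min-cut arcs: {(1,11), (4,0), (6,3)} (total capacity 44)

augment #1: 10→7→1→11→3 push 16
augment #2: 10→8→1→11→3 push 14
augment #3: 10→9→4→0→3 push 5
augment #4: 10→8→7→5→6→3 push 1
augment #5: 10→9→4→5→6→3 push 7
augment #6: 10→8→7→1→4→5→6→3 push 1
max flow = 44; residual-reachable set from 10 gives S-side
cut edges (S→T): {(1,11), (4,0), (6,3)} total cap 44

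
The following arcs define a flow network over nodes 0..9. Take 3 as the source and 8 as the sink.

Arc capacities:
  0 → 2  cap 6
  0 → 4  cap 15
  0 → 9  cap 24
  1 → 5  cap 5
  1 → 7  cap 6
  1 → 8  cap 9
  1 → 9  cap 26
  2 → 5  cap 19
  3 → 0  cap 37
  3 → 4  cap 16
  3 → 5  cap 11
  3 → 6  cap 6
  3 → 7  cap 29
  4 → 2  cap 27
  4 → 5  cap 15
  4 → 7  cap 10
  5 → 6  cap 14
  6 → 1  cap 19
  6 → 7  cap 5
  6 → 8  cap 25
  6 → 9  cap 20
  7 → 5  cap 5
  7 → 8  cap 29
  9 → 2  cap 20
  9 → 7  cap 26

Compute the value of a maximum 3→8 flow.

augment #1: 3→6→8 bottleneck 6, total now 6
augment #2: 3→7→8 bottleneck 29, total now 35
augment #3: 3→5→6→8 bottleneck 11, total now 46
augment #4: 3→4→5→6→8 bottleneck 3, total now 49

Maximum flow value: 49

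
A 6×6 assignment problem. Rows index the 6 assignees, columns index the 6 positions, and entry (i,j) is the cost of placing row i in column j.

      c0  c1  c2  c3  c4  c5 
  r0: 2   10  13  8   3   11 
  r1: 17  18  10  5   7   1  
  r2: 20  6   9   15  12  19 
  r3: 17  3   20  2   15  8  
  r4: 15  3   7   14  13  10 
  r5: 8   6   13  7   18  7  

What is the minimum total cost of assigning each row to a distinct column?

optimal assignment: row0→col4 (cost 3), row1→col5 (cost 1), row2→col2 (cost 9), row3→col3 (cost 2), row4→col1 (cost 3), row5→col0 (cost 8)
total = 3 + 1 + 9 + 2 + 3 + 8 = 26

Minimum assignment cost: 26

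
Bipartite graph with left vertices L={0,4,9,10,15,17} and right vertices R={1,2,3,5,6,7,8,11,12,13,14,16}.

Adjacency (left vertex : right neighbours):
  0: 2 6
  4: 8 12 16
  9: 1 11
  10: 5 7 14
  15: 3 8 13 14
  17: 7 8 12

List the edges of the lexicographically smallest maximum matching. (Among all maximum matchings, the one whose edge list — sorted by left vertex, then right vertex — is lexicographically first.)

Lex-smallest maximum matching: {(0,2), (4,8), (9,1), (10,5), (15,3), (17,7)}

|M| = 6 (so the lex-smallest maximum matching has 6 edges)
process left vertices in ascending order; for each, take the smallest-labelled available neighbour that still permits 6 edges overall, or leave it unmatched if none does
lex-smallest matching: {0-2, 4-8, 9-1, 10-5, 15-3, 17-7}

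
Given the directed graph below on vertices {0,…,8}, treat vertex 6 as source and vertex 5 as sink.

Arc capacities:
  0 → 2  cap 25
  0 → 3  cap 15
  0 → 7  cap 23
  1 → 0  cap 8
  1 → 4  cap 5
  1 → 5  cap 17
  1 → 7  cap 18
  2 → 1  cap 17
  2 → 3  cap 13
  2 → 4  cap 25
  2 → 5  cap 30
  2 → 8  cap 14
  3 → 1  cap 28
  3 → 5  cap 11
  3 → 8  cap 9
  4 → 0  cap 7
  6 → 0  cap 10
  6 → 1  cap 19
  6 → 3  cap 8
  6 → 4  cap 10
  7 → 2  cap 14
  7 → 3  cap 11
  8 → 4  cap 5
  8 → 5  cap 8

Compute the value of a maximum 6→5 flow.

augment #1: 6→1→5 bottleneck 17, total now 17
augment #2: 6→3→5 bottleneck 8, total now 25
augment #3: 6→0→2→5 bottleneck 10, total now 35
augment #4: 6→1→0→2→5 bottleneck 2, total now 37
augment #5: 6→4→0→2→5 bottleneck 7, total now 44

Maximum flow value: 44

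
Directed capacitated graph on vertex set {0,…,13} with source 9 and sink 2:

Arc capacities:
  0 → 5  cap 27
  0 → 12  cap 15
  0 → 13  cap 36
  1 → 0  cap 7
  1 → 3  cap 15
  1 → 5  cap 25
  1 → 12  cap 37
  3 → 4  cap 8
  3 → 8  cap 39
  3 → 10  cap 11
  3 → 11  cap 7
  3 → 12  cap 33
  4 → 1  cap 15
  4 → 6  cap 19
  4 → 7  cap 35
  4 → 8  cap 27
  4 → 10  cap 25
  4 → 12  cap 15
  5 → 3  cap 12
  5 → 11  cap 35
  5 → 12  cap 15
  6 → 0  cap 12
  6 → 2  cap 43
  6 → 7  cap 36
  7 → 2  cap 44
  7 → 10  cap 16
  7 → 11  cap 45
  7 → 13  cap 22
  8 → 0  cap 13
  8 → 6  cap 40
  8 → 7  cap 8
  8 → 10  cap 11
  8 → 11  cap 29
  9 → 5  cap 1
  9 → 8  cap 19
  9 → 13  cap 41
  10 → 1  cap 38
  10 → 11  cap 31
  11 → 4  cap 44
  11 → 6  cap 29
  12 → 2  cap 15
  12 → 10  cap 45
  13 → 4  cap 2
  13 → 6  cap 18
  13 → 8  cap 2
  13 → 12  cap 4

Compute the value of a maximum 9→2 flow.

Maximum flow value: 46

augment #1: 9→5→12→2 bottleneck 1, total now 1
augment #2: 9→8→6→2 bottleneck 19, total now 20
augment #3: 9→13→6→2 bottleneck 18, total now 38
augment #4: 9→13→12→2 bottleneck 4, total now 42
augment #5: 9→13→4→6→2 bottleneck 2, total now 44
augment #6: 9→13→8→6→2 bottleneck 2, total now 46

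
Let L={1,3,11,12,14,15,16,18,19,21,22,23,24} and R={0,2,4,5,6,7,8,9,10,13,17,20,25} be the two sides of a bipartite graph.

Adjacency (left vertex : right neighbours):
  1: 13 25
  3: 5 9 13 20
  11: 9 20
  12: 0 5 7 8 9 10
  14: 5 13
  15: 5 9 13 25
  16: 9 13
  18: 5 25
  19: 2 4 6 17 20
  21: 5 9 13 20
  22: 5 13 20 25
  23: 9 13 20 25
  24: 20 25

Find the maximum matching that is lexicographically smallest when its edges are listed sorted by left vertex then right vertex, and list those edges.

Lex-smallest maximum matching: {(1,13), (3,5), (11,9), (12,0), (15,25), (19,2), (21,20)}

|M| = 7 (so the lex-smallest maximum matching has 7 edges)
process left vertices in ascending order; for each, take the smallest-labelled available neighbour that still permits 7 edges overall, or leave it unmatched if none does
lex-smallest matching: {1-13, 3-5, 11-9, 12-0, 15-25, 19-2, 21-20}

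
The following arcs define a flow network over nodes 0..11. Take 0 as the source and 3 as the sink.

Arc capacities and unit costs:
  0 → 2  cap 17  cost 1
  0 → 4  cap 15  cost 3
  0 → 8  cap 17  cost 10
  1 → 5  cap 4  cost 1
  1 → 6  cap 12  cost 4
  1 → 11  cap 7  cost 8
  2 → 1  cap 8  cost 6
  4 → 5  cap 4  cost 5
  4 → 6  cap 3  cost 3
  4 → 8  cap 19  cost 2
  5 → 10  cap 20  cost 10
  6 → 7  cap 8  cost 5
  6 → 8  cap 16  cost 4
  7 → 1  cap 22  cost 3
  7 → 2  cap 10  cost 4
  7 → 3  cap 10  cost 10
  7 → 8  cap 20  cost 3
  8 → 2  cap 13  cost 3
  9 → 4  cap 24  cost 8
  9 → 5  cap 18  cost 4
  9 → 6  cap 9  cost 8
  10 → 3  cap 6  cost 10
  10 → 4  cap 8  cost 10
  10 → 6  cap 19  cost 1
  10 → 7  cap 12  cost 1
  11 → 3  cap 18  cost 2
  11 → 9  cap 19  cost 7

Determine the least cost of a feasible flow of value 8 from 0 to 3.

shortest-cost path #1: 0→2→1→11→3 push 7 @ unit cost 17 (adds 119)
shortest-cost path #2: 0→4→6→7→3 push 1 @ unit cost 21 (adds 21)
total cost = 140

Minimum cost for 8 units: 140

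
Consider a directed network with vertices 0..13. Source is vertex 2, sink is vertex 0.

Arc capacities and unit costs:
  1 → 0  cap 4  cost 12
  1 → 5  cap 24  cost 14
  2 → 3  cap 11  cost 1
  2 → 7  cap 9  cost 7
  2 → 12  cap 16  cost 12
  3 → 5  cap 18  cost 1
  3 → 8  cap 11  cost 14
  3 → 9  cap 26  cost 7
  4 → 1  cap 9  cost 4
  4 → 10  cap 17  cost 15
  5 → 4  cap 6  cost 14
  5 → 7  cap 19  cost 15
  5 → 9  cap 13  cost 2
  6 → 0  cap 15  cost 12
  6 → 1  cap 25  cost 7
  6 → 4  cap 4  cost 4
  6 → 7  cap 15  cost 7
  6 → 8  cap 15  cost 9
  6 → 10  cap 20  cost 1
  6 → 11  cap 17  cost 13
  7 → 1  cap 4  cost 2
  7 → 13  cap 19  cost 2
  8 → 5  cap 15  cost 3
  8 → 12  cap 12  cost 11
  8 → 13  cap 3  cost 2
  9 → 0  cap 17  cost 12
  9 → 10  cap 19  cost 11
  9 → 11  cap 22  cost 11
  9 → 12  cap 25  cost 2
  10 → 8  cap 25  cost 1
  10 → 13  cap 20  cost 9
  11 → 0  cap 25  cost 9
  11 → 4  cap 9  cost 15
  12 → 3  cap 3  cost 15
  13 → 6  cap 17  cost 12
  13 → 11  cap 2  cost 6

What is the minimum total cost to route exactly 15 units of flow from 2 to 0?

shortest-cost path #1: 2→3→5→9→0 push 11 @ unit cost 16 (adds 176)
shortest-cost path #2: 2→7→1→0 push 4 @ unit cost 21 (adds 84)
total cost = 260

Minimum cost for 15 units: 260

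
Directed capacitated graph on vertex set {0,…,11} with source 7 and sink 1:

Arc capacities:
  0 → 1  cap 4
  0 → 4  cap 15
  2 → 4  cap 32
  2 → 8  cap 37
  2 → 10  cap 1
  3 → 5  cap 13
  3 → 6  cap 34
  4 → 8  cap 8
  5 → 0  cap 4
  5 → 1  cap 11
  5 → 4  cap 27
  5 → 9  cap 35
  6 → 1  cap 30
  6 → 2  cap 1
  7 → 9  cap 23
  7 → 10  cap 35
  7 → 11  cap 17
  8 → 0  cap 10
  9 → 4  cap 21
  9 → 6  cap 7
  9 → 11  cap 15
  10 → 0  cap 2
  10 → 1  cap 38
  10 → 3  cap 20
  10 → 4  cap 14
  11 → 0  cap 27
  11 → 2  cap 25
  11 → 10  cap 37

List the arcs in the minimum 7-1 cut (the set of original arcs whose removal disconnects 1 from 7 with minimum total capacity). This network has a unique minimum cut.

Min-cut arcs: {(0,1), (9,6), (10,1), (10,3)} (total capacity 69)

augment #1: 7→10→1 push 35
augment #2: 7→9→6→1 push 7
augment #3: 7→11→0→1 push 4
augment #4: 7→11→10→1 push 3
augment #5: 7→11→10→3→5→1 push 10
augment #6: 7→9→11→10→3→5→1 push 1
augment #7: 7→9→11→10→3→6→1 push 9
max flow = 69; residual-reachable set from 7 gives S-side
cut edges (S→T): {(0,1), (9,6), (10,1), (10,3)} total cap 69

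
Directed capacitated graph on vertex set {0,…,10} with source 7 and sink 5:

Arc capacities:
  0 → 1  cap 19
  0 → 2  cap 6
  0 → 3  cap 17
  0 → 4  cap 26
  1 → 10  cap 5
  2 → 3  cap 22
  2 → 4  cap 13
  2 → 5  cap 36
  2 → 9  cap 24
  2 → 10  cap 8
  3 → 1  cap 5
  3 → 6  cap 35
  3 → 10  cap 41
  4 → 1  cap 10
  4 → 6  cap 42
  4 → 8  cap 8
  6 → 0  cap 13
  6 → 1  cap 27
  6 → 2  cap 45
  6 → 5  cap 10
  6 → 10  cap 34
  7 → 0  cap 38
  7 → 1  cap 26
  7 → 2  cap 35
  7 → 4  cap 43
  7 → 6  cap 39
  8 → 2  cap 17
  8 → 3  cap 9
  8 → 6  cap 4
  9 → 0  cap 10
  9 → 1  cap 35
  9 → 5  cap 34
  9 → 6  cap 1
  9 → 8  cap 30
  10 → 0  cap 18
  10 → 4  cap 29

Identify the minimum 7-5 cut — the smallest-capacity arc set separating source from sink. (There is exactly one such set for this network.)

Min-cut arcs: {(2,5), (2,9), (6,5)} (total capacity 70)

augment #1: 7→2→5 push 35
augment #2: 7→6→5 push 10
augment #3: 7→0→2→5 push 1
augment #4: 7→0→2→9→5 push 5
augment #5: 7→6→2→9→5 push 19
max flow = 70; residual-reachable set from 7 gives S-side
cut edges (S→T): {(2,5), (2,9), (6,5)} total cap 70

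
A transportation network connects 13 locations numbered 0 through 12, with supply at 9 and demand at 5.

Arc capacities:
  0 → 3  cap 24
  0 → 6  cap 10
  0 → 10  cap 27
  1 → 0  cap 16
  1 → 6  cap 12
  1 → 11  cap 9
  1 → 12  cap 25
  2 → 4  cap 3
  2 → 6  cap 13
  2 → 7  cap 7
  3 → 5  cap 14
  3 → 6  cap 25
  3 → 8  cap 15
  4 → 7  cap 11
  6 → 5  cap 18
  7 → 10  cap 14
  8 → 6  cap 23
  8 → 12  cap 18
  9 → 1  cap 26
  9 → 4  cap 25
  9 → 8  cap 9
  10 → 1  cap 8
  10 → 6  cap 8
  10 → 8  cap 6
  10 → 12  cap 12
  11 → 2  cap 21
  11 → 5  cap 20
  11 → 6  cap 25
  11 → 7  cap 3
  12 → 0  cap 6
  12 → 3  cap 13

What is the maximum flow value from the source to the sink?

Maximum flow value: 41

augment #1: 9→1→6→5 bottleneck 12, total now 12
augment #2: 9→1→11→5 bottleneck 9, total now 21
augment #3: 9→8→6→5 bottleneck 6, total now 27
augment #4: 9→1→0→3→5 bottleneck 5, total now 32
augment #5: 9→8→12→3→5 bottleneck 3, total now 35
augment #6: 9→4→7→10→12→3→5 bottleneck 6, total now 41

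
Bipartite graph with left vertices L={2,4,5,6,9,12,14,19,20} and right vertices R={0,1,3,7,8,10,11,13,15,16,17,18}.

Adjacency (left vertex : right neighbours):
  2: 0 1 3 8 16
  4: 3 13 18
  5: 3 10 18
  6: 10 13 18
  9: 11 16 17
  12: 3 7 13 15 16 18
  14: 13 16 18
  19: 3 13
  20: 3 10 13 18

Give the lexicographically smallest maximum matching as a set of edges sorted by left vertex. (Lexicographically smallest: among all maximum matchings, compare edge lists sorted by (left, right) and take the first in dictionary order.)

|M| = 8 (so the lex-smallest maximum matching has 8 edges)
process left vertices in ascending order; for each, take the smallest-labelled available neighbour that still permits 8 edges overall, or leave it unmatched if none does
lex-smallest matching: {2-0, 4-3, 5-10, 6-13, 9-11, 12-7, 14-16, 20-18}

Lex-smallest maximum matching: {(2,0), (4,3), (5,10), (6,13), (9,11), (12,7), (14,16), (20,18)}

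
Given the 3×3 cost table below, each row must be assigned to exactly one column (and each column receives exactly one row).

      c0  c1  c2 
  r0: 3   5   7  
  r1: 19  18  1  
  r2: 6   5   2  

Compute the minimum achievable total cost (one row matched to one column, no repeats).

optimal assignment: row0→col0 (cost 3), row1→col2 (cost 1), row2→col1 (cost 5)
total = 3 + 1 + 5 = 9

Minimum assignment cost: 9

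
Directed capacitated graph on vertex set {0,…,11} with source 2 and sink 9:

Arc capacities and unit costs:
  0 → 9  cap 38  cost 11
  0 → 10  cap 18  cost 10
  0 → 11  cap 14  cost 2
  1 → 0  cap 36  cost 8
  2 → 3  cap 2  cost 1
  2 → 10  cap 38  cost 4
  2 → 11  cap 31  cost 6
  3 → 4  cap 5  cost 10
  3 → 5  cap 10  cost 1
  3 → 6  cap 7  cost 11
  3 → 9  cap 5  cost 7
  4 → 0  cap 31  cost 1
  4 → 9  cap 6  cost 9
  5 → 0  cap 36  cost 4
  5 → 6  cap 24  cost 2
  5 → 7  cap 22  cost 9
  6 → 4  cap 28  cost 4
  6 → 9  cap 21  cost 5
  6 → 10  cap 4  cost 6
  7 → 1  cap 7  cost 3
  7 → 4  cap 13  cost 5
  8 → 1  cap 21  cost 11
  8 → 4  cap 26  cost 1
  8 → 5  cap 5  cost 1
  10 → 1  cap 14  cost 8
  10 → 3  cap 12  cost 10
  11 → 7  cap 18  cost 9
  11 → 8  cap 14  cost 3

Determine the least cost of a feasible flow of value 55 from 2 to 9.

shortest-cost path #1: 2→3→9 push 2 @ unit cost 8 (adds 16)
shortest-cost path #2: 2→11→8→5→6→9 push 5 @ unit cost 17 (adds 85)
shortest-cost path #3: 2→11→8→4→9 push 6 @ unit cost 19 (adds 114)
shortest-cost path #4: 2→10→3→9 push 3 @ unit cost 21 (adds 63)
shortest-cost path #5: 2→10→3→5→6→9 push 9 @ unit cost 22 (adds 198)
shortest-cost path #6: 2→11→8→4→0→9 push 3 @ unit cost 22 (adds 66)
shortest-cost path #7: 2→10→1→0→9 push 14 @ unit cost 31 (adds 434)
shortest-cost path #8: 2→11→7→4→0→9 push 13 @ unit cost 32 (adds 416)
total cost = 1392

Minimum cost for 55 units: 1392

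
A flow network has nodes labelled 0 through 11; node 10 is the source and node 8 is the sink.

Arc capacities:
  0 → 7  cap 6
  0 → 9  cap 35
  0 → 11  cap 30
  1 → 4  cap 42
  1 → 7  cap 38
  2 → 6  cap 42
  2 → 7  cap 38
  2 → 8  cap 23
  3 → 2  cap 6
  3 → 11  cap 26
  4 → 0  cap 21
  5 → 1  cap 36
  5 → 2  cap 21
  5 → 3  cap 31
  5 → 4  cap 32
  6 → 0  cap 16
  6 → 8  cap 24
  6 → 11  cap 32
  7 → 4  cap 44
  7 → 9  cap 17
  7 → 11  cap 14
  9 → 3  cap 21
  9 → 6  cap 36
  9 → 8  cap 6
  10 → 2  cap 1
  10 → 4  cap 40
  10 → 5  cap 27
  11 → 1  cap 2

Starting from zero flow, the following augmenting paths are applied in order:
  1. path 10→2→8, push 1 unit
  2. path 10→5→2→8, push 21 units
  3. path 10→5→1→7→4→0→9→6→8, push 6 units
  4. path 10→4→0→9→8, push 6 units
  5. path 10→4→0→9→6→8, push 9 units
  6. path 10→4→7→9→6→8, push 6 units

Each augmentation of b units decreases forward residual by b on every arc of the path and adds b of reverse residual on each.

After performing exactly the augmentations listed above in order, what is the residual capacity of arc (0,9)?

Residual capacity of (0,9): 14

after path 1 (10→2→8, push 1): res(0,9)=35
after path 2 (10→5→2→8, push 21): res(0,9)=35
after path 3 (10→5→1→7→4→0→9→6→8, push 6): res(0,9)=29
after path 4 (10→4→0→9→8, push 6): res(0,9)=23
after path 5 (10→4→0→9→6→8, push 9): res(0,9)=14
after path 6 (10→4→7→9→6→8, push 6): res(0,9)=14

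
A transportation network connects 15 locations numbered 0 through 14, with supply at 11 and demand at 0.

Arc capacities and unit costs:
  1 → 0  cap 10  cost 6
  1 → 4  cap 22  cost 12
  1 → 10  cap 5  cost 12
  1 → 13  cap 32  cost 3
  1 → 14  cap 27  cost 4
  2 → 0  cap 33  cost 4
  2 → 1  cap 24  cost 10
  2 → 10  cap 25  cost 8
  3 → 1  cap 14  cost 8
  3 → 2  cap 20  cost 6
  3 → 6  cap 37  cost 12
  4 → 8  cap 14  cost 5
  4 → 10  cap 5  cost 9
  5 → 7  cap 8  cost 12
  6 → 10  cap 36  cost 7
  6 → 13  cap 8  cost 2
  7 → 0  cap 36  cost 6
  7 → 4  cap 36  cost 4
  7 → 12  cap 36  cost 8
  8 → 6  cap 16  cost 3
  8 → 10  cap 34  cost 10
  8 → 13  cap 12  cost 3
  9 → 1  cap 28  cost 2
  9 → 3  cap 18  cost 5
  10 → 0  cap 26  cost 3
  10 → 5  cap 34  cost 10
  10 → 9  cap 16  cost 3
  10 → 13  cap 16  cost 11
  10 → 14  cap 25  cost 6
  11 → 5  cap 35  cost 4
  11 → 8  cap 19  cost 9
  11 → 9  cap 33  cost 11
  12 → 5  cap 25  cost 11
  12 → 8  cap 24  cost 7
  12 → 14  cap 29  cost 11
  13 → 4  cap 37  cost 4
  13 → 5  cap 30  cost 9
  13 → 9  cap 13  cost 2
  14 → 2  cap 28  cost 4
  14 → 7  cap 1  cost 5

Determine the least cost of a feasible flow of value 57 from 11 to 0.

Minimum cost for 57 units: 1286

shortest-cost path #1: 11→9→1→0 push 10 @ unit cost 19 (adds 190)
shortest-cost path #2: 11→5→7→0 push 8 @ unit cost 22 (adds 176)
shortest-cost path #3: 11→8→10→0 push 19 @ unit cost 22 (adds 418)
shortest-cost path #4: 11→9→1→14→2→0 push 18 @ unit cost 25 (adds 450)
shortest-cost path #5: 11→9→3→2→0 push 2 @ unit cost 26 (adds 52)
total cost = 1286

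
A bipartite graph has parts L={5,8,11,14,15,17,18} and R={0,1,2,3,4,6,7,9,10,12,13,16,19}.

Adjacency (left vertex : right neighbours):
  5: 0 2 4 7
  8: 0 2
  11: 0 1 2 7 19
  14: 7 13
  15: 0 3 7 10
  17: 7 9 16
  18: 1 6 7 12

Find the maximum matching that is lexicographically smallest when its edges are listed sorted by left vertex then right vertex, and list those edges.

|M| = 7 (so the lex-smallest maximum matching has 7 edges)
process left vertices in ascending order; for each, take the smallest-labelled available neighbour that still permits 7 edges overall, or leave it unmatched if none does
lex-smallest matching: {5-0, 8-2, 11-1, 14-7, 15-3, 17-9, 18-6}

Lex-smallest maximum matching: {(5,0), (8,2), (11,1), (14,7), (15,3), (17,9), (18,6)}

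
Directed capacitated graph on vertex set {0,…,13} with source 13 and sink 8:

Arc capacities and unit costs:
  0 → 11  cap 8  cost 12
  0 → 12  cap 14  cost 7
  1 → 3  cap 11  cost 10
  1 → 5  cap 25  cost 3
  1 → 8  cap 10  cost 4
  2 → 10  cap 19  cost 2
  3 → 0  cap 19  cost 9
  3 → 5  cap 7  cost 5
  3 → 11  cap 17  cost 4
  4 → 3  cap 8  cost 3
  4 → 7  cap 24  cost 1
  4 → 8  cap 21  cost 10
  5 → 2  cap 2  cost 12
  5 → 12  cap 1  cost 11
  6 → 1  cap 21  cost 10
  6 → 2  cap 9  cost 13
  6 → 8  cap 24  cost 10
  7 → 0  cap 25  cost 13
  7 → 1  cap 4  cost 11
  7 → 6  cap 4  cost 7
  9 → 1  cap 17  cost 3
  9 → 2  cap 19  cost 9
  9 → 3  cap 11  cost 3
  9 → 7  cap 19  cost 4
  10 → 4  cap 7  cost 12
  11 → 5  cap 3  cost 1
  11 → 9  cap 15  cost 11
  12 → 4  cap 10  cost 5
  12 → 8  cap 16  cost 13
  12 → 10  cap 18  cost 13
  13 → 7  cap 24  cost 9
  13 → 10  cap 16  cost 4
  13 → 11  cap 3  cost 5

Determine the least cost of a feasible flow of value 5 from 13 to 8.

Minimum cost for 5 units: 117

shortest-cost path #1: 13→11→9→1→8 push 3 @ unit cost 23 (adds 69)
shortest-cost path #2: 13→7→1→8 push 2 @ unit cost 24 (adds 48)
total cost = 117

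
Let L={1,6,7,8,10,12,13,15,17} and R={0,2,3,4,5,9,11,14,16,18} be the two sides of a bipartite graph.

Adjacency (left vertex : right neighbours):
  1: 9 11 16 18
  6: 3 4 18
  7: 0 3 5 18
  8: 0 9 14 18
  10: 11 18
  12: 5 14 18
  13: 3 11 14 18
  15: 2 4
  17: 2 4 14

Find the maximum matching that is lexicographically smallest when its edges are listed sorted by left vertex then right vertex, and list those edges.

|M| = 9 (so the lex-smallest maximum matching has 9 edges)
process left vertices in ascending order; for each, take the smallest-labelled available neighbour that still permits 9 edges overall, or leave it unmatched if none does
lex-smallest matching: {1-9, 6-3, 7-0, 8-14, 10-11, 12-5, 13-18, 15-2, 17-4}

Lex-smallest maximum matching: {(1,9), (6,3), (7,0), (8,14), (10,11), (12,5), (13,18), (15,2), (17,4)}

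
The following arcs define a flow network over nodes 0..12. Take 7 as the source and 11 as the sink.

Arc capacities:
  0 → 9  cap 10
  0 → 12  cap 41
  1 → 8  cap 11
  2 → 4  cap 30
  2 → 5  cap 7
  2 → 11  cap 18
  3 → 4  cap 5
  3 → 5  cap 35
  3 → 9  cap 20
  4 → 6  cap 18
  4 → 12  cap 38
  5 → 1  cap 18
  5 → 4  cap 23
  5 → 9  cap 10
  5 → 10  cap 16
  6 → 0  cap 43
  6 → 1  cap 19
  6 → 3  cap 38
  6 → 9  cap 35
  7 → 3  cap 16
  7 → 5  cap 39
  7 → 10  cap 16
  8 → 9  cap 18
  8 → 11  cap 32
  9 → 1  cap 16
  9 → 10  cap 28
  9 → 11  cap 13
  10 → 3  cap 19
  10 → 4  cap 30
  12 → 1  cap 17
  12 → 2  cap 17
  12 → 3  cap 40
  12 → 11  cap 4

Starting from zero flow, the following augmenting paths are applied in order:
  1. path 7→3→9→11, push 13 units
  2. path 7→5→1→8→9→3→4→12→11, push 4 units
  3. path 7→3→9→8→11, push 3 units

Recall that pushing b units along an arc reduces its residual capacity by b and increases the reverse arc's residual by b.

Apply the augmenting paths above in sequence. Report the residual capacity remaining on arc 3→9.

after path 1 (7→3→9→11, push 13): res(3,9)=7
after path 2 (7→5→1→8→9→3→4→12→11, push 4): res(3,9)=11
after path 3 (7→3→9→8→11, push 3): res(3,9)=8

Residual capacity of (3,9): 8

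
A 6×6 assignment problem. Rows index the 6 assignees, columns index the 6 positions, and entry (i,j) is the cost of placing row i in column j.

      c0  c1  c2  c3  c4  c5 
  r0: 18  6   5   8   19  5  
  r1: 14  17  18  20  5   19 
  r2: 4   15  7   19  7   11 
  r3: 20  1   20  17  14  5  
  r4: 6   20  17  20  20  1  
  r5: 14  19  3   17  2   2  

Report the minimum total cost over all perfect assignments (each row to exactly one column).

optimal assignment: row0→col3 (cost 8), row1→col4 (cost 5), row2→col0 (cost 4), row3→col1 (cost 1), row4→col5 (cost 1), row5→col2 (cost 3)
total = 8 + 5 + 4 + 1 + 1 + 3 = 22

Minimum assignment cost: 22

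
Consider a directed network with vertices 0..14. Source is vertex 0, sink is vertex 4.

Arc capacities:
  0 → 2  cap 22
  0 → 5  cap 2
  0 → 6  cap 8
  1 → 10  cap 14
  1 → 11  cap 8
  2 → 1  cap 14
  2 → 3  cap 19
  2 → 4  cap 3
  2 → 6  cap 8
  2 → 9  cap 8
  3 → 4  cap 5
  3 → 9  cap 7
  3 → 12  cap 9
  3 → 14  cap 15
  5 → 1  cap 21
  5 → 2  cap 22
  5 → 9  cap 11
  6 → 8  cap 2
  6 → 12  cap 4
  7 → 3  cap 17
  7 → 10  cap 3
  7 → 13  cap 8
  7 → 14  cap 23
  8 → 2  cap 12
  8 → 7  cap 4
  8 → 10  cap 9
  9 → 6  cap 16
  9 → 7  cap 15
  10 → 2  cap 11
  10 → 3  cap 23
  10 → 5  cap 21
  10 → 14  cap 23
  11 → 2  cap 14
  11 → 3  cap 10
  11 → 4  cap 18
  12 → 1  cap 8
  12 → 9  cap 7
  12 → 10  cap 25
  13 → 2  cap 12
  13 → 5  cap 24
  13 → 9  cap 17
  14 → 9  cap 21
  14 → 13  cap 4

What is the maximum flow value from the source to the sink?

augment #1: 0→2→4 bottleneck 3, total now 3
augment #2: 0→2→3→4 bottleneck 5, total now 8
augment #3: 0→2→1→11→4 bottleneck 8, total now 16

Maximum flow value: 16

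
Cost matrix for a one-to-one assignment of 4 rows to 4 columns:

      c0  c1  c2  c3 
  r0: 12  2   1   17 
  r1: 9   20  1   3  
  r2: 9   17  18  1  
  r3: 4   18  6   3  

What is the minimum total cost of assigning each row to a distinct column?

optimal assignment: row0→col1 (cost 2), row1→col2 (cost 1), row2→col3 (cost 1), row3→col0 (cost 4)
total = 2 + 1 + 1 + 4 = 8

Minimum assignment cost: 8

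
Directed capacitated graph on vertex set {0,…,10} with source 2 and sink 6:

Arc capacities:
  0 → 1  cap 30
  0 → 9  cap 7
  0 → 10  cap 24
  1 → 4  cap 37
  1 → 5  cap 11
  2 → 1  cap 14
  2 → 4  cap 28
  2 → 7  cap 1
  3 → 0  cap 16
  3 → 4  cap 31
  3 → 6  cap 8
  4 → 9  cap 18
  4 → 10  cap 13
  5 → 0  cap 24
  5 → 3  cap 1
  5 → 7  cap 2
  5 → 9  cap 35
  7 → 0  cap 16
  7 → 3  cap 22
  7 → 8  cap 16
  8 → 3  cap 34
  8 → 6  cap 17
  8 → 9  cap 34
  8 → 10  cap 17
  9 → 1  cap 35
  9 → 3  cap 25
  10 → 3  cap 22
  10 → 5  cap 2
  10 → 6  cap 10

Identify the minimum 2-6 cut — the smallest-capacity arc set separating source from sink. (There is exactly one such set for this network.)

Min-cut arcs: {(2,7), (3,6), (5,7), (10,6)} (total capacity 21)

augment #1: 2→4→10→6 push 10
augment #2: 2→7→3→6 push 1
augment #3: 2→1→5→3→6 push 1
augment #4: 2→4→9→3→6 push 6
augment #5: 2→1→5→7→8→6 push 2
augment #6: 2→4→9→3→7→8→6 push 1
max flow = 21; residual-reachable set from 2 gives S-side
cut edges (S→T): {(2,7), (3,6), (5,7), (10,6)} total cap 21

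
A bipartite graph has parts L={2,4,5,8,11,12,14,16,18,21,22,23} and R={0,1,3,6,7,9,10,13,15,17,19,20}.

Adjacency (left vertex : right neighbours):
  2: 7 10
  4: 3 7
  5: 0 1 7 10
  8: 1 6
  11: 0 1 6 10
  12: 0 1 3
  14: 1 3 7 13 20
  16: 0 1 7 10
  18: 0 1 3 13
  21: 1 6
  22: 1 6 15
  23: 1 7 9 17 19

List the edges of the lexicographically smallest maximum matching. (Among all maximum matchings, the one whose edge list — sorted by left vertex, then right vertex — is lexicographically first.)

|M| = 10 (so the lex-smallest maximum matching has 10 edges)
process left vertices in ascending order; for each, take the smallest-labelled available neighbour that still permits 10 edges overall, or leave it unmatched if none does
lex-smallest matching: {2-7, 4-3, 5-0, 8-1, 11-6, 14-20, 16-10, 18-13, 22-15, 23-9}

Lex-smallest maximum matching: {(2,7), (4,3), (5,0), (8,1), (11,6), (14,20), (16,10), (18,13), (22,15), (23,9)}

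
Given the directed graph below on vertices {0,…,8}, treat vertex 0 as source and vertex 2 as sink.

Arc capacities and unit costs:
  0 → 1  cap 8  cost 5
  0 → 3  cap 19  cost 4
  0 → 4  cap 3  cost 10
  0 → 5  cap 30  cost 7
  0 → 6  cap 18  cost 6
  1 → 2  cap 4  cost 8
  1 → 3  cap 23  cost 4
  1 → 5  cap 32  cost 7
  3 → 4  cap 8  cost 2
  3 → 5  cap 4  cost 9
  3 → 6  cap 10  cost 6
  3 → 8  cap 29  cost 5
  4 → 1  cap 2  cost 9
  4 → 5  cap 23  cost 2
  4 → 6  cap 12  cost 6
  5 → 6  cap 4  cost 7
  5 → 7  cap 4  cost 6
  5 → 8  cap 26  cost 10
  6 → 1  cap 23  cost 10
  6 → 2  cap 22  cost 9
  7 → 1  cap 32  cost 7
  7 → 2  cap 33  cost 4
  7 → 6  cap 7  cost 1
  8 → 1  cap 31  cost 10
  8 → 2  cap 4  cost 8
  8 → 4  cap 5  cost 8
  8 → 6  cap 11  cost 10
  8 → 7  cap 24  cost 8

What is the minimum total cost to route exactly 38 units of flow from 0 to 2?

Minimum cost for 38 units: 618

shortest-cost path #1: 0→1→2 push 4 @ unit cost 13 (adds 52)
shortest-cost path #2: 0→6→2 push 18 @ unit cost 15 (adds 270)
shortest-cost path #3: 0→5→7→2 push 4 @ unit cost 17 (adds 68)
shortest-cost path #4: 0→3→8→2 push 4 @ unit cost 17 (adds 68)
shortest-cost path #5: 0→3→6→2 push 4 @ unit cost 19 (adds 76)
shortest-cost path #6: 0→3→8→7→2 push 4 @ unit cost 21 (adds 84)
total cost = 618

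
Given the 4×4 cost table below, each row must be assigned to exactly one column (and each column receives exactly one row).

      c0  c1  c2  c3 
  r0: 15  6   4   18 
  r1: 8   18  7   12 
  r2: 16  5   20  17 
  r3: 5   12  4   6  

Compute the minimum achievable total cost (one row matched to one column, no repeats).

optimal assignment: row0→col2 (cost 4), row1→col0 (cost 8), row2→col1 (cost 5), row3→col3 (cost 6)
total = 4 + 8 + 5 + 6 = 23

Minimum assignment cost: 23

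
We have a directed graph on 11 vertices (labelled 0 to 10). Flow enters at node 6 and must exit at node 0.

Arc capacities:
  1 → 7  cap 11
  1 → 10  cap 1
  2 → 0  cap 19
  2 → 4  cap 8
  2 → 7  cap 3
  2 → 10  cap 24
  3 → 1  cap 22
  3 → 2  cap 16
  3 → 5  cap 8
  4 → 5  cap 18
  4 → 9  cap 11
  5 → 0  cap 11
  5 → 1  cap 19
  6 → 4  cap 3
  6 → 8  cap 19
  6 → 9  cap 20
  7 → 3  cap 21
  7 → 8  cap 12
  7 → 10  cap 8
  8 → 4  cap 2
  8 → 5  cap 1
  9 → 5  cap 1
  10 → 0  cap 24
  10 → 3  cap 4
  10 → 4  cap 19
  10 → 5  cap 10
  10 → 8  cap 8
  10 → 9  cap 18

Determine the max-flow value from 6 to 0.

augment #1: 6→4→5→0 bottleneck 3, total now 3
augment #2: 6→8→5→0 bottleneck 1, total now 4
augment #3: 6→9→5→0 bottleneck 1, total now 5
augment #4: 6→8→4→5→0 bottleneck 2, total now 7

Maximum flow value: 7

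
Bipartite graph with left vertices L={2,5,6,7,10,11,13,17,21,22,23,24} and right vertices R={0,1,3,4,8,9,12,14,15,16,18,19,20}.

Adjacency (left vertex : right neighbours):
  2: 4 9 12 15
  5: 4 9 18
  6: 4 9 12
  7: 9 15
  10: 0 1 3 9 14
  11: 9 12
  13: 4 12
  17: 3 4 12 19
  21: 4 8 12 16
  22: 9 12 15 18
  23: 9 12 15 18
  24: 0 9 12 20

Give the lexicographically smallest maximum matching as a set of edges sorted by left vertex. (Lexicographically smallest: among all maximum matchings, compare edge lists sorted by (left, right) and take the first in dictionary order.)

|M| = 9 (so the lex-smallest maximum matching has 9 edges)
process left vertices in ascending order; for each, take the smallest-labelled available neighbour that still permits 9 edges overall, or leave it unmatched if none does
lex-smallest matching: {2-4, 5-9, 6-12, 7-15, 10-0, 17-3, 21-8, 22-18, 24-20}

Lex-smallest maximum matching: {(2,4), (5,9), (6,12), (7,15), (10,0), (17,3), (21,8), (22,18), (24,20)}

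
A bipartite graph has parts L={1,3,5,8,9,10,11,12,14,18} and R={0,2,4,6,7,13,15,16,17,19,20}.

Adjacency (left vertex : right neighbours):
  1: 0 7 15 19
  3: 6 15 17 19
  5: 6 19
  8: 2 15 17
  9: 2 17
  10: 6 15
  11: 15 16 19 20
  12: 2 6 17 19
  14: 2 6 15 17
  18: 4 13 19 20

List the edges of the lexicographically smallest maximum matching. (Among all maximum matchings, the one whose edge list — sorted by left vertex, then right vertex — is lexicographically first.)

Lex-smallest maximum matching: {(1,0), (3,6), (5,19), (8,2), (9,17), (10,15), (11,16), (18,4)}

|M| = 8 (so the lex-smallest maximum matching has 8 edges)
process left vertices in ascending order; for each, take the smallest-labelled available neighbour that still permits 8 edges overall, or leave it unmatched if none does
lex-smallest matching: {1-0, 3-6, 5-19, 8-2, 9-17, 10-15, 11-16, 18-4}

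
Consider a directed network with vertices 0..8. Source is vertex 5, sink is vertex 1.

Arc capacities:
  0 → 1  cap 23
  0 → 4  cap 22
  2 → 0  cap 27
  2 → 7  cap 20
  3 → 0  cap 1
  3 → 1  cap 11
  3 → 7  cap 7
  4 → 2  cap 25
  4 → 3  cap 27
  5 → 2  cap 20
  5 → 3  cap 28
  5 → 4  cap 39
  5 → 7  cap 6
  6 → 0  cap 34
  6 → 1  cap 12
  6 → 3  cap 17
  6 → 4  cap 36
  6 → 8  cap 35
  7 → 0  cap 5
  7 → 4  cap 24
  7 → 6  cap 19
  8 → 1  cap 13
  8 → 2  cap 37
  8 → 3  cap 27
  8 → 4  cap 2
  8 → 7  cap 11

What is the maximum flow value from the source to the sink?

Maximum flow value: 53

augment #1: 5→3→1 bottleneck 11, total now 11
augment #2: 5→2→0→1 bottleneck 20, total now 31
augment #3: 5→3→0→1 bottleneck 1, total now 32
augment #4: 5→7→0→1 bottleneck 2, total now 34
augment #5: 5→7→6→1 bottleneck 4, total now 38
augment #6: 5→3→7→6→1 bottleneck 7, total now 45
augment #7: 5→4→2→7→6→1 bottleneck 1, total now 46
augment #8: 5→4→2→7→6→8→1 bottleneck 7, total now 53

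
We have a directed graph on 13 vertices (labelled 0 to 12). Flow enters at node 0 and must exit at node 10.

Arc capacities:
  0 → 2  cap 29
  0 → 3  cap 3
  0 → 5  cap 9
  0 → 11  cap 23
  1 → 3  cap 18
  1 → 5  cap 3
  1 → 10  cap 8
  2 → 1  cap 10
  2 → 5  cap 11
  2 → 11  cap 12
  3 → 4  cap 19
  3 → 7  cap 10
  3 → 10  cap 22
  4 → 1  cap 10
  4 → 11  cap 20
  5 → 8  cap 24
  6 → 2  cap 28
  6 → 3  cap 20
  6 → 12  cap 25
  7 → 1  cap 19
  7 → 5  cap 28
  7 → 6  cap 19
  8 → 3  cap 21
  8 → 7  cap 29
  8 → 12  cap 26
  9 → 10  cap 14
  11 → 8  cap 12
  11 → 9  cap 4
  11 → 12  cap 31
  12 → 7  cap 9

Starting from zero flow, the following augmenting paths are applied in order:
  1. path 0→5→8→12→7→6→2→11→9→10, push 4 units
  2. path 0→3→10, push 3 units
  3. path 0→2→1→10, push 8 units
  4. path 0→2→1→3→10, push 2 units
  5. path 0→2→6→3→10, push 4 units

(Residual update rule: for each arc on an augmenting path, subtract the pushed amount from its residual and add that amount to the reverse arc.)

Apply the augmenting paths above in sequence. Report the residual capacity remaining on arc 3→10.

Residual capacity of (3,10): 13

after path 1 (0→5→8→12→7→6→2→11→9→10, push 4): res(3,10)=22
after path 2 (0→3→10, push 3): res(3,10)=19
after path 3 (0→2→1→10, push 8): res(3,10)=19
after path 4 (0→2→1→3→10, push 2): res(3,10)=17
after path 5 (0→2→6→3→10, push 4): res(3,10)=13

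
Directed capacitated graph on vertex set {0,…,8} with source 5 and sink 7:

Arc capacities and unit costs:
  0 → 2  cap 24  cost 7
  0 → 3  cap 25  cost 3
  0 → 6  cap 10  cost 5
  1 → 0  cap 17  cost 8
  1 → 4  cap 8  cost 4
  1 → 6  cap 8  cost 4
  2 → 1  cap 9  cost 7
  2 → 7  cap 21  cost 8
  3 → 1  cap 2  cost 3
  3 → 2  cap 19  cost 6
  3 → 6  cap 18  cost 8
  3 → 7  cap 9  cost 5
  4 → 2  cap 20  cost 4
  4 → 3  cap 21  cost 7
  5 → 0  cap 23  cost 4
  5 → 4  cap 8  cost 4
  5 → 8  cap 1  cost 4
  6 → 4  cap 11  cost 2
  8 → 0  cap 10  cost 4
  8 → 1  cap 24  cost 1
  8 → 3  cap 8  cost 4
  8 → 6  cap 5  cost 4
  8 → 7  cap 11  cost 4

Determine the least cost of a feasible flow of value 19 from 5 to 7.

Minimum cost for 19 units: 263

shortest-cost path #1: 5→8→7 push 1 @ unit cost 8 (adds 8)
shortest-cost path #2: 5→0→3→7 push 9 @ unit cost 12 (adds 108)
shortest-cost path #3: 5→4→2→7 push 8 @ unit cost 16 (adds 128)
shortest-cost path #4: 5→0→2→7 push 1 @ unit cost 19 (adds 19)
total cost = 263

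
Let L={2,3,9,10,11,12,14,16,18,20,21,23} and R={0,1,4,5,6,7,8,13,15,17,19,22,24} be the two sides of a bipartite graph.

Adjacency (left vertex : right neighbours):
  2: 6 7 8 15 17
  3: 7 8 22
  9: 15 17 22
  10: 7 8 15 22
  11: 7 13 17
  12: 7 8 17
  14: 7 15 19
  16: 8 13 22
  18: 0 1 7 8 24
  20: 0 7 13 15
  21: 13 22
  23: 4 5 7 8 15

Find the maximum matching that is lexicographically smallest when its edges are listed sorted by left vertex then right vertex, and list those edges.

|M| = 11 (so the lex-smallest maximum matching has 11 edges)
process left vertices in ascending order; for each, take the smallest-labelled available neighbour that still permits 11 edges overall, or leave it unmatched if none does
lex-smallest matching: {2-6, 3-7, 9-15, 10-8, 11-13, 12-17, 14-19, 16-22, 18-1, 20-0, 23-4}

Lex-smallest maximum matching: {(2,6), (3,7), (9,15), (10,8), (11,13), (12,17), (14,19), (16,22), (18,1), (20,0), (23,4)}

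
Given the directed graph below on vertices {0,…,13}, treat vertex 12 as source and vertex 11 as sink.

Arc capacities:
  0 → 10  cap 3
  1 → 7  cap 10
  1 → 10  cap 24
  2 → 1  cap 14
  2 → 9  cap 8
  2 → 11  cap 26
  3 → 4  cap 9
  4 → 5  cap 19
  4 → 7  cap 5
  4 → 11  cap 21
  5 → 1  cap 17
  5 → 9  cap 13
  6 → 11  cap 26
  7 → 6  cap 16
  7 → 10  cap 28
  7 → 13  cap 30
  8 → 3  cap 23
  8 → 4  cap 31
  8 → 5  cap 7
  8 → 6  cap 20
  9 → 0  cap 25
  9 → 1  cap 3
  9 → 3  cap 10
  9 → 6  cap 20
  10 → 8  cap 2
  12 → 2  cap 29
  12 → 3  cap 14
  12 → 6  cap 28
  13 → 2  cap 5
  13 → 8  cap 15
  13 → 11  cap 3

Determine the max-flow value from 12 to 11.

augment #1: 12→2→11 bottleneck 26, total now 26
augment #2: 12→6→11 bottleneck 26, total now 52
augment #3: 12→3→4→11 bottleneck 9, total now 61
augment #4: 12→2→1→7→13→11 bottleneck 3, total now 64

Maximum flow value: 64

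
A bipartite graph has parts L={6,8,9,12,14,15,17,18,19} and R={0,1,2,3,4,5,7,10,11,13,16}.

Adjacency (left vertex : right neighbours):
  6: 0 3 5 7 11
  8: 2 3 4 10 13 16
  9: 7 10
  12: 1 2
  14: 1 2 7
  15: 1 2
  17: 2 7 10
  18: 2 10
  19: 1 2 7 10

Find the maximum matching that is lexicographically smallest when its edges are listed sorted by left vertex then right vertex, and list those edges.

|M| = 6 (so the lex-smallest maximum matching has 6 edges)
process left vertices in ascending order; for each, take the smallest-labelled available neighbour that still permits 6 edges overall, or leave it unmatched if none does
lex-smallest matching: {6-0, 8-3, 9-7, 12-1, 14-2, 17-10}

Lex-smallest maximum matching: {(6,0), (8,3), (9,7), (12,1), (14,2), (17,10)}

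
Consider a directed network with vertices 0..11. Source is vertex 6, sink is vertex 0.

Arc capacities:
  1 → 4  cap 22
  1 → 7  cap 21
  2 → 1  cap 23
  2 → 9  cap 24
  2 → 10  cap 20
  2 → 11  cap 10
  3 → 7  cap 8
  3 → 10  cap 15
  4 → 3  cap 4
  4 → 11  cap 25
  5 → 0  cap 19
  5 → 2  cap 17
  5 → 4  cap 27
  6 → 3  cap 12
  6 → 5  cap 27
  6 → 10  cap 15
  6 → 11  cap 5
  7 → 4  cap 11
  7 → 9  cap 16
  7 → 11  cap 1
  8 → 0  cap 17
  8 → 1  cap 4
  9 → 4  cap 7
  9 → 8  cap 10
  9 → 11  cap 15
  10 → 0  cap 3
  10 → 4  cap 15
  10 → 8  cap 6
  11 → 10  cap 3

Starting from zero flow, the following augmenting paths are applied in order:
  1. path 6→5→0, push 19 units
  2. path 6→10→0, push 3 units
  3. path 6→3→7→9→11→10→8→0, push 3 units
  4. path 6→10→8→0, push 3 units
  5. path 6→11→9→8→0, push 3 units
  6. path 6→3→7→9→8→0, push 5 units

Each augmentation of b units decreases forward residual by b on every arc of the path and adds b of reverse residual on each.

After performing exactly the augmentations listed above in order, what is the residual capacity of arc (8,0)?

after path 1 (6→5→0, push 19): res(8,0)=17
after path 2 (6→10→0, push 3): res(8,0)=17
after path 3 (6→3→7→9→11→10→8→0, push 3): res(8,0)=14
after path 4 (6→10→8→0, push 3): res(8,0)=11
after path 5 (6→11→9→8→0, push 3): res(8,0)=8
after path 6 (6→3→7→9→8→0, push 5): res(8,0)=3

Residual capacity of (8,0): 3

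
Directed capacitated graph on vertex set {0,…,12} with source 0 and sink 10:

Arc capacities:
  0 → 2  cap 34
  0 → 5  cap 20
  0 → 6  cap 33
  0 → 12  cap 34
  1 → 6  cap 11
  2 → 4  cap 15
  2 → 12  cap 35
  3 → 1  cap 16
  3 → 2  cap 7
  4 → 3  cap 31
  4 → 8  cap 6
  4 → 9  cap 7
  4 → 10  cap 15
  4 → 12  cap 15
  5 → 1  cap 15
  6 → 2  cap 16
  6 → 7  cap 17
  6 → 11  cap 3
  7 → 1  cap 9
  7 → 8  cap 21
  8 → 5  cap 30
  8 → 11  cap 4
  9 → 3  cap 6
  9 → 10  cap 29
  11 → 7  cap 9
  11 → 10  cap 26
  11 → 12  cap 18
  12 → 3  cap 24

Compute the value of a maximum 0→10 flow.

augment #1: 0→2→4→10 bottleneck 15, total now 15
augment #2: 0→6→11→10 bottleneck 3, total now 18
augment #3: 0→6→7→8→11→10 bottleneck 4, total now 22

Maximum flow value: 22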